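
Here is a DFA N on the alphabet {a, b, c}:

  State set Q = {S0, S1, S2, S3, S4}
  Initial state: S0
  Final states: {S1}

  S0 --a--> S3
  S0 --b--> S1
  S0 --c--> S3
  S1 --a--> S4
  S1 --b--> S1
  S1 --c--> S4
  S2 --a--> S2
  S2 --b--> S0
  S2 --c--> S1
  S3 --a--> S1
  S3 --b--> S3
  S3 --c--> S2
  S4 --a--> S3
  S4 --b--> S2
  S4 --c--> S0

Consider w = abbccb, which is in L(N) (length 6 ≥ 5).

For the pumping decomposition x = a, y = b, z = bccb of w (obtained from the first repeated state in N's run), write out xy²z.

abbbccb

xy^2z = a·b·b·bccb = abbbccb.
Reading y = b takes N from S3 back to S3, so after x·y·y the machine is still in S3, and z then leads to the accepting state S1. Hence abbbccb ∈ L(N).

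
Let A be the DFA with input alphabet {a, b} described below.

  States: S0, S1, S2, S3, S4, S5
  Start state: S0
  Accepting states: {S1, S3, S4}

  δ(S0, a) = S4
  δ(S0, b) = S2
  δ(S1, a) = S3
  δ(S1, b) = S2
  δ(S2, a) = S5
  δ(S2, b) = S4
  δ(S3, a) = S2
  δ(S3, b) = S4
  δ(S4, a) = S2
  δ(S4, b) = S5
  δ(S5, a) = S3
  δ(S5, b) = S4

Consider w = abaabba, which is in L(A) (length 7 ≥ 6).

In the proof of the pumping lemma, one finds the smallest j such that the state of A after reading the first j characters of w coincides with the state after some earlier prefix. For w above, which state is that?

S4

State sequence: S0 -a-> S4 -b-> S5 -a-> S3 -a-> S2 -b-> S4 -b-> S5 -a-> S3
First repeat at step 5: S4 was already visited.

The earliest repeat is at step j = 5: A is in S4, which it already visited at step i = 1.
Pumping length from the standard proof: p = 6 (the number of states). The repeated state found above gives |xy| = j ≤ 6 and |y| = j − i ≥ 1.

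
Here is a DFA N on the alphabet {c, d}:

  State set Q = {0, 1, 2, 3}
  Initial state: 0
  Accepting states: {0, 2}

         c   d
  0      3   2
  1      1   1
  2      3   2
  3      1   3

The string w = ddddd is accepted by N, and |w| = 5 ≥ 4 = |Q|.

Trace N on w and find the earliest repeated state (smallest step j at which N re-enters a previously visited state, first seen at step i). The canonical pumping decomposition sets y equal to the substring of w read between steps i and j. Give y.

Run of N on w = d d d d d:
  step 0: 0  (start)
  step 1: 2  (read d: 0→2)
  step 2: 2  (read d: 2→2)   ← first repeat (2 seen earlier)
  step 3: 2  (read d: 2→2)
  step 4: 2  (read d: 2→2)
  step 5: 2  (read d: 2→2)

So i = 1, j = 2, giving x = w[0:1] = d, y = w[1:2] = d, z = w[2:5] = ddd.
Check: |xy| = 2 ≤ 4 and |y| = 1 ≥ 1. Reading y takes N from 2 back to 2, so every xyⁱz is accepted.
The DFA has 4 states, so the proof of the pumping lemma guarantees a repeated state among the first 4+1 visited; the segment between the two visits is the pumpable y.

d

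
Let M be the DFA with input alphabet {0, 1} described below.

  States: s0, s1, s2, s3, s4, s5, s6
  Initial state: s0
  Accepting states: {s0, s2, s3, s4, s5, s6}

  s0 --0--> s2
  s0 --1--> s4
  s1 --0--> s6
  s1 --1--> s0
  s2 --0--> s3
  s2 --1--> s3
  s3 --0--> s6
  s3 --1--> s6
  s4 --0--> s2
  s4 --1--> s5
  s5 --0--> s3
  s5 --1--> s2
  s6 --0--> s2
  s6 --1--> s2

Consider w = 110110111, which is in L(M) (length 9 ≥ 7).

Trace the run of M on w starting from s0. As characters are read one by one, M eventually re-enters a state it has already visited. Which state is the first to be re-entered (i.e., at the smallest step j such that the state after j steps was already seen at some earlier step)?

Run of M on w = 1 1 0 1 1 0 1 1 1:
  step 0: s0  (start)
  step 1: s4  (read 1: s0→s4)
  step 2: s5  (read 1: s4→s5)
  step 3: s3  (read 0: s5→s3)
  step 4: s6  (read 1: s3→s6)
  step 5: s2  (read 1: s6→s2)
  step 6: s3  (read 0: s2→s3)   ← first repeat (s3 seen earlier)
  step 7: s6  (read 1: s3→s6)
  step 8: s2  (read 1: s6→s2)
  step 9: s3  (read 1: s2→s3)

The earliest repeat is at step j = 6: M is in s3, which it already visited at step i = 3.

s3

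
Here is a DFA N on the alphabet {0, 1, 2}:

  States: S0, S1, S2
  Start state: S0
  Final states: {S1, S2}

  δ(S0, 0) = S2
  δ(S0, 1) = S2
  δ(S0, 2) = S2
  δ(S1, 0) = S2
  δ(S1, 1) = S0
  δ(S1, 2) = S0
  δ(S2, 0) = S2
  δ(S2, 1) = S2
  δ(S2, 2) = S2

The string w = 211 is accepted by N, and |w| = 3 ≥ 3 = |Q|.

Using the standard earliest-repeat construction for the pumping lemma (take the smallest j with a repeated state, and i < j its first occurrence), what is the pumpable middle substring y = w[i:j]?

Run of N on w = 2 1 1:
  step 0: S0  (start)
  step 1: S2  (read 2: S0→S2)
  step 2: S2  (read 1: S2→S2)   ← first repeat (S2 seen earlier)
  step 3: S2  (read 1: S2→S2)

So i = 1, j = 2, giving x = w[0:1] = 2, y = w[1:2] = 1, z = w[2:3] = 1.
Check: |xy| = 2 ≤ 3 and |y| = 1 ≥ 1. Reading y takes N from S2 back to S2, so every xyⁱz is accepted.

1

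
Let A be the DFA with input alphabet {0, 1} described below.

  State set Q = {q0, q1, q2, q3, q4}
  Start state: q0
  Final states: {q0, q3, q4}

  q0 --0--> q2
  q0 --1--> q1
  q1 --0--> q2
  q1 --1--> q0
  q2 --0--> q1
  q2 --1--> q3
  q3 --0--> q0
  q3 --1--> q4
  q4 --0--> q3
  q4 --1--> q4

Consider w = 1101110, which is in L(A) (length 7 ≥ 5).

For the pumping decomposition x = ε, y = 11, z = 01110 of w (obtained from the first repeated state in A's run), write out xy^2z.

111101110

xy^2z = ε·11·11·01110 = 111101110.
Reading y = 11 takes A from q0 back to q0, so after x·y·y the machine is still in q0, and z then leads to the accepting state q3. Hence 111101110 ∈ L(A).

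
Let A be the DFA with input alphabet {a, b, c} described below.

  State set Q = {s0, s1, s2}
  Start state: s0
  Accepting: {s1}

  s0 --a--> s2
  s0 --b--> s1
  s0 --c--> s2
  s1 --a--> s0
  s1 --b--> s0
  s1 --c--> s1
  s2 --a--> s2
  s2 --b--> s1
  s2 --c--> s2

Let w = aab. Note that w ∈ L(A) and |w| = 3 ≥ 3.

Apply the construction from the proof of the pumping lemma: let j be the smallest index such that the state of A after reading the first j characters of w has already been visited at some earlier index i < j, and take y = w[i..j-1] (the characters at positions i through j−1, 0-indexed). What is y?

Run of A on w = a a b:
  step 0: s0  (start)
  step 1: s2  (read a: s0→s2)
  step 2: s2  (read a: s2→s2)   ← first repeat (s2 seen earlier)
  step 3: s1  (read b: s2→s1)

So i = 1, j = 2, giving x = w[0:1] = a, y = w[1:2] = a, z = w[2:3] = b.
Check: |xy| = 2 ≤ 3 and |y| = 1 ≥ 1. Reading y takes A from s2 back to s2, so every xyⁱz is accepted.

a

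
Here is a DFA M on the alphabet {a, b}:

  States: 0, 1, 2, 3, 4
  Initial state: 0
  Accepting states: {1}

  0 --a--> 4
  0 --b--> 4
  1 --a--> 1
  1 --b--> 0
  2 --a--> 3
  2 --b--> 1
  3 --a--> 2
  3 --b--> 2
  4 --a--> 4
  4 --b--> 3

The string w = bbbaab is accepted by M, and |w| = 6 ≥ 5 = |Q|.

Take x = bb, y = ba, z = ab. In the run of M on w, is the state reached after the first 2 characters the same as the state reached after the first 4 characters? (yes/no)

yes

Run of M on the first 4 characters of w = b b b a:
  step 0: 0  (start)
  step 1: 4  (read b: 0→4)
  step 2: 3  (read b: 4→3)
  step 3: 2  (read b: 3→2)
  step 4: 3  (read a: 2→3)

After x (step 2): 3. After xy (step 4): 3.
They match, so y = ba drives M around a cycle from 3 back to itself; pumping y any number of times keeps M in 3 before reading z, and xyⁱz ∈ L(M) for every i ≥ 0.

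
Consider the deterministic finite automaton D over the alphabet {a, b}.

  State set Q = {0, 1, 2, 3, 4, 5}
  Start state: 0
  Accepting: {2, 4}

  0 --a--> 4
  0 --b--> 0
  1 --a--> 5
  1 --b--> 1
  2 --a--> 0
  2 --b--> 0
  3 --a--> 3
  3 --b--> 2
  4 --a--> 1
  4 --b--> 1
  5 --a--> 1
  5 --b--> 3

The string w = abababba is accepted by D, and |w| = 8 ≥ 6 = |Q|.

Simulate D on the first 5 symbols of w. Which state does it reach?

3

Run of D on the first 5 characters of w = a b a b a:
  step 0: 0  (start)
  step 1: 4  (read a: 0→4)
  step 2: 1  (read b: 4→1)
  step 3: 5  (read a: 1→5)
  step 4: 3  (read b: 5→3)
  step 5: 3  (read a: 3→3)

After reading 5 characters, D is in state 3.
(This kind of state-tracing is the core of the pumping-lemma construction: with 6 states, pigeonhole forces a repeat within the first 6 steps.)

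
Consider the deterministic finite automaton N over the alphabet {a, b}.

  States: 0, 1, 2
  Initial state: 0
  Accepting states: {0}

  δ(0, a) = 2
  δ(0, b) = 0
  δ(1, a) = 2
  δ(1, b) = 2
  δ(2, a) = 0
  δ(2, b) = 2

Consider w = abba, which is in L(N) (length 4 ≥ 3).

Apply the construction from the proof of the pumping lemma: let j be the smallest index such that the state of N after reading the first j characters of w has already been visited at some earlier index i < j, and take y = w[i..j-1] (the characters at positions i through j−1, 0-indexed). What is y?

State sequence: 0 -a-> 2 -b-> 2 -b-> 2 -a-> 0
First repeat at step 2: 2 was already visited.

So i = 1, j = 2, giving x = w[0:1] = a, y = w[1:2] = b, z = w[2:4] = ba.
Check: |xy| = 2 ≤ 3 and |y| = 1 ≥ 1. Reading y takes N from 2 back to 2, so every xyⁱz is accepted.

b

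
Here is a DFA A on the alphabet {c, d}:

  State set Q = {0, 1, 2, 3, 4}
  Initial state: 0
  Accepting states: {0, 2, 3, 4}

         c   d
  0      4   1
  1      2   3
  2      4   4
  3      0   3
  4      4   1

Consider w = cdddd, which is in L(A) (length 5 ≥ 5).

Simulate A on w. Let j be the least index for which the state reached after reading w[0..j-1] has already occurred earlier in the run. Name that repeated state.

State sequence: 0 -c-> 4 -d-> 1 -d-> 3 -d-> 3 -d-> 3
First repeat at step 4: 3 was already visited.

The earliest repeat is at step j = 4: A is in 3, which it already visited at step i = 3.
With |Q| = 5, pigeonhole forces a state repeat no later than step 5; the substring read between the first and second visits to that state can be pumped.

3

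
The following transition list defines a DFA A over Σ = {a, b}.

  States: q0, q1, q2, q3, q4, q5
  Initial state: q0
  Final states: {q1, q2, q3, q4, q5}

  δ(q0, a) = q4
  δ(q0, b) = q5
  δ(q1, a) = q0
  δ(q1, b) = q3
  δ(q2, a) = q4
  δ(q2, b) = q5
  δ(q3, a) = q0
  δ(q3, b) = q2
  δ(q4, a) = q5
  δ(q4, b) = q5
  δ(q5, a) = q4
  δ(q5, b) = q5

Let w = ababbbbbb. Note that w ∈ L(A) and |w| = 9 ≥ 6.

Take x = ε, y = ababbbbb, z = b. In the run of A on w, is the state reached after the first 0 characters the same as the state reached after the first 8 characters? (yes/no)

State sequence: q0 -a-> q4 -b-> q5 -a-> q4 -b-> q5 -b-> q5 -b-> q5 -b-> q5 -b-> q5

After x (step 0): q0. After xy (step 8): q5.
They differ (q0 ≠ q5), so y is not a cycle from the state after x; this split is not the one the pumping-lemma construction produces, and pumping y need not keep the string in L(A).

no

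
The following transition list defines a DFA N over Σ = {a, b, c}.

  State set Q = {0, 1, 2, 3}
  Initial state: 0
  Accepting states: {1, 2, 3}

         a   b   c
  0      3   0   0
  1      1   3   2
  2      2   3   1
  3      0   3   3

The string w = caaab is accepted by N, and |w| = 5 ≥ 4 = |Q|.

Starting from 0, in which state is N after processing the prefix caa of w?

State sequence: 0 -c-> 0 -a-> 3 -a-> 0

After reading 3 characters, N is in state 0.
(This kind of state-tracing is the core of the pumping-lemma construction: with 4 states, pigeonhole forces a repeat within the first 4 steps.)

0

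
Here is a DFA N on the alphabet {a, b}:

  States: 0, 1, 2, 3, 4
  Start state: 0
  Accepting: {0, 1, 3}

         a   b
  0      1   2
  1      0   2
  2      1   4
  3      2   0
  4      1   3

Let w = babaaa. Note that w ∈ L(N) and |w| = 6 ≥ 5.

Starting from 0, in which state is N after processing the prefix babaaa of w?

1

Run of N on the first 6 characters of w = b a b a a a:
  step 0: 0  (start)
  step 1: 2  (read b: 0→2)
  step 2: 1  (read a: 2→1)
  step 3: 2  (read b: 1→2)
  step 4: 1  (read a: 2→1)
  step 5: 0  (read a: 1→0)
  step 6: 1  (read a: 0→1)

After reading 6 characters, N is in state 1.
(This kind of state-tracing is the core of the pumping-lemma construction: with 5 states, pigeonhole forces a repeat within the first 5 steps.)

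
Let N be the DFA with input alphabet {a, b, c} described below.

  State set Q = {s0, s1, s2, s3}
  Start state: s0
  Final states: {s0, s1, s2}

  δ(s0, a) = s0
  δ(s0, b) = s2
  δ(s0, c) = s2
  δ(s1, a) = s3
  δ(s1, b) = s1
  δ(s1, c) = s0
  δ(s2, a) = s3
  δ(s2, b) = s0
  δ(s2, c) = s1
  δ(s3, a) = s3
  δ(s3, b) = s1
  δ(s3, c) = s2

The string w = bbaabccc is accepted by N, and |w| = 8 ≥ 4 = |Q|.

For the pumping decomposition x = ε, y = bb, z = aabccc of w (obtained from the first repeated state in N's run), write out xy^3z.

xy^3z = ε·bb·bb·bb·aabccc = bbbbbbaabccc.
Reading y = bb takes N from s0 back to s0, so after x·y·y·y the machine is still in s0, and z then leads to the accepting state s2. Hence bbbbbbaabccc ∈ L(N).

bbbbbbaabccc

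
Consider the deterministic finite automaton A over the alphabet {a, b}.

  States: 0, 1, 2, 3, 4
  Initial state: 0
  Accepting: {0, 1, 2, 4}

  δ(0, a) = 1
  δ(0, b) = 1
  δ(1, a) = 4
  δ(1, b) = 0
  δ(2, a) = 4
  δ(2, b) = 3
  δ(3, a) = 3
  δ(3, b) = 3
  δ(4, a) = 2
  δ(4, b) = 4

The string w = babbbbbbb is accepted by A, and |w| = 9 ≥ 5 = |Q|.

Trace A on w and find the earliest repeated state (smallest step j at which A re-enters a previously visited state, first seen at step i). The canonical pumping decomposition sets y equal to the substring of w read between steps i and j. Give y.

Run of A on w = b a b b b b b b b:
  step 0: 0  (start)
  step 1: 1  (read b: 0→1)
  step 2: 4  (read a: 1→4)
  step 3: 4  (read b: 4→4)   ← first repeat (4 seen earlier)
  step 4: 4  (read b: 4→4)
  step 5: 4  (read b: 4→4)
  step 6: 4  (read b: 4→4)
  step 7: 4  (read b: 4→4)
  step 8: 4  (read b: 4→4)
  step 9: 4  (read b: 4→4)

So i = 2, j = 3, giving x = w[0:2] = ba, y = w[2:3] = b, z = w[3:9] = bbbbbb.
Check: |xy| = 3 ≤ 5 and |y| = 1 ≥ 1. Reading y takes A from 4 back to 4, so every xyⁱz is accepted.

b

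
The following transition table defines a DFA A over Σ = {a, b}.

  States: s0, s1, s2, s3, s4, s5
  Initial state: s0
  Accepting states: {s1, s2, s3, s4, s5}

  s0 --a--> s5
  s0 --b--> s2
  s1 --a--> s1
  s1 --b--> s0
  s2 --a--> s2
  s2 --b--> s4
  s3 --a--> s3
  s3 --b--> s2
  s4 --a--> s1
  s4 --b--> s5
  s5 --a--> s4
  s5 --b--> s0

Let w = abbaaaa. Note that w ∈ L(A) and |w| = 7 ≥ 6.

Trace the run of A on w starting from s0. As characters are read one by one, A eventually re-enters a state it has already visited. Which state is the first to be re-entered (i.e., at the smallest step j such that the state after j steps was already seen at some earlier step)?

s0

Run of A on w = a b b a a a a:
  step 0: s0  (start)
  step 1: s5  (read a: s0→s5)
  step 2: s0  (read b: s5→s0)   ← first repeat (s0 seen earlier)
  step 3: s2  (read b: s0→s2)
  step 4: s2  (read a: s2→s2)
  step 5: s2  (read a: s2→s2)
  step 6: s2  (read a: s2→s2)
  step 7: s2  (read a: s2→s2)

The earliest repeat is at step j = 2: A is in s0, which it already visited at step i = 0.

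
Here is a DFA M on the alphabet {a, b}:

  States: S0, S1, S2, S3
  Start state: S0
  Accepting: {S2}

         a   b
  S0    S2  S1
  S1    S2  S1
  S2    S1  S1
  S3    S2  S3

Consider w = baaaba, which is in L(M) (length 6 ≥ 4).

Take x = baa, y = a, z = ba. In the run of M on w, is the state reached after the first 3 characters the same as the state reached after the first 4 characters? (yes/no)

Run of M on the first 4 characters of w = b a a a:
  step 0: S0  (start)
  step 1: S1  (read b: S0→S1)
  step 2: S2  (read a: S1→S2)
  step 3: S1  (read a: S2→S1)
  step 4: S2  (read a: S1→S2)

After x (step 3): S1. After xy (step 4): S2.
They differ (S1 ≠ S2), so y is not a cycle from the state after x; this split is not the one the pumping-lemma construction produces, and pumping y need not keep the string in L(M).

no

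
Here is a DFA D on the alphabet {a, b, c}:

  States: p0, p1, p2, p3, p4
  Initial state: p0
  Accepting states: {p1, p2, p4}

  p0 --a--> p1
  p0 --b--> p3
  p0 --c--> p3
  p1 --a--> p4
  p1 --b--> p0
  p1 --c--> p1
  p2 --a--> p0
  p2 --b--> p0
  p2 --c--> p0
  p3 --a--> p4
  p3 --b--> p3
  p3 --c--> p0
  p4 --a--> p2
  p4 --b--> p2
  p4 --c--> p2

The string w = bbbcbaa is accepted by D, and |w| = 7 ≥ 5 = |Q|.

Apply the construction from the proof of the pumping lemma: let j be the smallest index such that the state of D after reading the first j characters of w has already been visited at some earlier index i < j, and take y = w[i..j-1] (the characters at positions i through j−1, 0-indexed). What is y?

State sequence: p0 -b-> p3 -b-> p3 -b-> p3 -c-> p0 -b-> p3 -a-> p4 -a-> p2
First repeat at step 2: p3 was already visited.

So i = 1, j = 2, giving x = w[0:1] = b, y = w[1:2] = b, z = w[2:7] = bcbaa.
Check: |xy| = 2 ≤ 5 and |y| = 1 ≥ 1. Reading y takes D from p3 back to p3, so every xyⁱz is accepted.
With |Q| = 5, pigeonhole forces a state repeat no later than step 5; the substring read between the first and second visits to that state can be pumped.

b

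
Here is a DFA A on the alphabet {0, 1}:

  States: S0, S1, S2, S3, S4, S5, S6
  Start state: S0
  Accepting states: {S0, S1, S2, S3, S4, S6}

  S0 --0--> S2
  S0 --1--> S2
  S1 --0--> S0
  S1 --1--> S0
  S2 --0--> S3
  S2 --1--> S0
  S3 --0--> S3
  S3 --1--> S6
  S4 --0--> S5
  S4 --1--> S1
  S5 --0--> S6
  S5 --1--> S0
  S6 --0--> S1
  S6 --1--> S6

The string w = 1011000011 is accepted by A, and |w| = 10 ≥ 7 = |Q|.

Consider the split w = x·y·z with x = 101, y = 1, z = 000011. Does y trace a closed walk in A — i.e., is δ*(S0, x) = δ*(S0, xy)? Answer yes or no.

State sequence: S0 -1-> S2 -0-> S3 -1-> S6 -1-> S6

After x (step 3): S6. After xy (step 4): S6.
They match, so y = 1 drives A around a cycle from S6 back to itself; pumping y any number of times keeps A in S6 before reading z, and xyⁱz ∈ L(A) for every i ≥ 0.

yes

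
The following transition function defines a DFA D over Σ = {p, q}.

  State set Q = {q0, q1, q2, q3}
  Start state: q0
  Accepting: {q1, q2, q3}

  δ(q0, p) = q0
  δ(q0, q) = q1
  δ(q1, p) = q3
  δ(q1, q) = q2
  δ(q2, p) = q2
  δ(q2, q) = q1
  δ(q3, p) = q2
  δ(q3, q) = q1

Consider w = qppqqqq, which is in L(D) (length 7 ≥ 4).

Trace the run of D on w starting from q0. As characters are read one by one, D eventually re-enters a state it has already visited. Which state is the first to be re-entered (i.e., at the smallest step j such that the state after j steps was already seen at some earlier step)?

Run of D on w = q p p q q q q:
  step 0: q0  (start)
  step 1: q1  (read q: q0→q1)
  step 2: q3  (read p: q1→q3)
  step 3: q2  (read p: q3→q2)
  step 4: q1  (read q: q2→q1)   ← first repeat (q1 seen earlier)
  step 5: q2  (read q: q1→q2)
  step 6: q1  (read q: q2→q1)
  step 7: q2  (read q: q1→q2)

The earliest repeat is at step j = 4: D is in q1, which it already visited at step i = 1.
Since D has 4 states, any run of length ≥ 4 visits 4+1 states, so by pigeonhole some state repeats within the first 4 steps — that repeat gives the pumpable loop.

q1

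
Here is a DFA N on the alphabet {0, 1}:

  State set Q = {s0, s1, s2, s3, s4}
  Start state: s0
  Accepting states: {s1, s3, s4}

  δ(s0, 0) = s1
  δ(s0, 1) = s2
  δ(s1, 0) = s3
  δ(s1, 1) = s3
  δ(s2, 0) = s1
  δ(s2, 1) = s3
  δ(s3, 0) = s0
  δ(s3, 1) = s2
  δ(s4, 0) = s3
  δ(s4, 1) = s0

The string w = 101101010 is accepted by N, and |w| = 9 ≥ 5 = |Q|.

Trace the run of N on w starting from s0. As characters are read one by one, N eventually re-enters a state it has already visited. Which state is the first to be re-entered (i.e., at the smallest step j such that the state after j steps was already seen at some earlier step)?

Run of N on w = 1 0 1 1 0 1 0 1 0:
  step 0: s0  (start)
  step 1: s2  (read 1: s0→s2)
  step 2: s1  (read 0: s2→s1)
  step 3: s3  (read 1: s1→s3)
  step 4: s2  (read 1: s3→s2)   ← first repeat (s2 seen earlier)
  step 5: s1  (read 0: s2→s1)
  step 6: s3  (read 1: s1→s3)
  step 7: s0  (read 0: s3→s0)
  step 8: s2  (read 1: s0→s2)
  step 9: s1  (read 0: s2→s1)

The earliest repeat is at step j = 4: N is in s2, which it already visited at step i = 1.
With |Q| = 5, pigeonhole forces a state repeat no later than step 5; the substring read between the first and second visits to that state can be pumped.

s2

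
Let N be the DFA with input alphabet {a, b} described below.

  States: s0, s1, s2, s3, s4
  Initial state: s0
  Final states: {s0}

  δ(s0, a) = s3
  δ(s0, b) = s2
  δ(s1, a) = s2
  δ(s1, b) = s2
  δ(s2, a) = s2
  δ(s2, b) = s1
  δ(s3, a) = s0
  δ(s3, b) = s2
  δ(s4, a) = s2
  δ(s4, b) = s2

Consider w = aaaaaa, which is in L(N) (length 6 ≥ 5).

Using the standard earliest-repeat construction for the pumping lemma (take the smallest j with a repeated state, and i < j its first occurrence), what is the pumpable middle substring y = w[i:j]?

aa

Run of N on w = a a a a a a:
  step 0: s0  (start)
  step 1: s3  (read a: s0→s3)
  step 2: s0  (read a: s3→s0)   ← first repeat (s0 seen earlier)
  step 3: s3  (read a: s0→s3)
  step 4: s0  (read a: s3→s0)
  step 5: s3  (read a: s0→s3)
  step 6: s0  (read a: s3→s0)

So i = 0, j = 2, giving x = w[0:0] = ε, y = w[0:2] = aa, z = w[2:6] = aaaa.
Check: |xy| = 2 ≤ 5 and |y| = 2 ≥ 1. Reading y takes N from s0 back to s0, so every xyⁱz is accepted.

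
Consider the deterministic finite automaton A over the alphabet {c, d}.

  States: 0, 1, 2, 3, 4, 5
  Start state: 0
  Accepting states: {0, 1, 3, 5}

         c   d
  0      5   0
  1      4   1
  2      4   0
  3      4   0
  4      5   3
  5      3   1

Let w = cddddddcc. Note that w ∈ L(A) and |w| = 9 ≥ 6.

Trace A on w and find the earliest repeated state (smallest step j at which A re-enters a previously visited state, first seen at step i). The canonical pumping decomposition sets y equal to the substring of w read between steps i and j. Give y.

Run of A on w = c d d d d d d c c:
  step 0: 0  (start)
  step 1: 5  (read c: 0→5)
  step 2: 1  (read d: 5→1)
  step 3: 1  (read d: 1→1)   ← first repeat (1 seen earlier)
  step 4: 1  (read d: 1→1)
  step 5: 1  (read d: 1→1)
  step 6: 1  (read d: 1→1)
  step 7: 1  (read d: 1→1)
  step 8: 4  (read c: 1→4)
  step 9: 5  (read c: 4→5)

So i = 2, j = 3, giving x = w[0:2] = cd, y = w[2:3] = d, z = w[3:9] = ddddcc.
Check: |xy| = 3 ≤ 6 and |y| = 1 ≥ 1. Reading y takes A from 1 back to 1, so every xyⁱz is accepted.

d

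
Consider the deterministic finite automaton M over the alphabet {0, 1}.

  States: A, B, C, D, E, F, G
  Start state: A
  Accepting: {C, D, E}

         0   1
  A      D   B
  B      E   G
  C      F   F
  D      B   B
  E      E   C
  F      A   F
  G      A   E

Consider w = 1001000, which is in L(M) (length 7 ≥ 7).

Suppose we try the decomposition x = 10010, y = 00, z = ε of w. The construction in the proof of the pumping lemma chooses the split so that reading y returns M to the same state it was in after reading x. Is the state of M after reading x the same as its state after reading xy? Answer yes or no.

Run of M on the first 7 characters of w = 1 0 0 1 0 0 0:
  step 0: A  (start)
  step 1: B  (read 1: A→B)
  step 2: E  (read 0: B→E)
  step 3: E  (read 0: E→E)
  step 4: C  (read 1: E→C)
  step 5: F  (read 0: C→F)
  step 6: A  (read 0: F→A)
  step 7: D  (read 0: A→D)

After x (step 5): F. After xy (step 7): D.
They differ (F ≠ D), so y is not a cycle from the state after x; this split is not the one the pumping-lemma construction produces, and pumping y need not keep the string in L(M).

no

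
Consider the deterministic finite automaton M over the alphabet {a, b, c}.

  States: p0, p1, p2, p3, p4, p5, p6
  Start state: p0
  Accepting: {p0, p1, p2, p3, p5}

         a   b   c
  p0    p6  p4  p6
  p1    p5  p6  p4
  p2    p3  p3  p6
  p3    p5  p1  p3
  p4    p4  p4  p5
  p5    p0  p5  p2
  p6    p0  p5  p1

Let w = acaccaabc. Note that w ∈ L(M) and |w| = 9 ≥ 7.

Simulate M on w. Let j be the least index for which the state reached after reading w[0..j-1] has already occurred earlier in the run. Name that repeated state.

p6

Run of M on w = a c a c c a a b c:
  step 0: p0  (start)
  step 1: p6  (read a: p0→p6)
  step 2: p1  (read c: p6→p1)
  step 3: p5  (read a: p1→p5)
  step 4: p2  (read c: p5→p2)
  step 5: p6  (read c: p2→p6)   ← first repeat (p6 seen earlier)
  step 6: p0  (read a: p6→p0)
  step 7: p6  (read a: p0→p6)
  step 8: p5  (read b: p6→p5)
  step 9: p2  (read c: p5→p2)

The earliest repeat is at step j = 5: M is in p6, which it already visited at step i = 1.
The DFA has 7 states, so the proof of the pumping lemma guarantees a repeated state among the first 7+1 visited; the segment between the two visits is the pumpable y.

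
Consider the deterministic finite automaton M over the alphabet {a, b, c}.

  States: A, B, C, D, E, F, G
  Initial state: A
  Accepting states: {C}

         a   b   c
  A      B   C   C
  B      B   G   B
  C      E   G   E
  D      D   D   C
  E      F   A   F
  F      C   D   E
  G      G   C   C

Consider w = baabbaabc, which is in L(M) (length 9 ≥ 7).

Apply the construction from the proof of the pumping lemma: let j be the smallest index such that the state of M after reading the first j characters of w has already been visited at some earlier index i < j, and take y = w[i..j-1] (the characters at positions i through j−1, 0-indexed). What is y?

b

Run of M on w = b a a b b a a b c:
  step 0: A  (start)
  step 1: C  (read b: A→C)
  step 2: E  (read a: C→E)
  step 3: F  (read a: E→F)
  step 4: D  (read b: F→D)
  step 5: D  (read b: D→D)   ← first repeat (D seen earlier)
  step 6: D  (read a: D→D)
  step 7: D  (read a: D→D)
  step 8: D  (read b: D→D)
  step 9: C  (read c: D→C)

So i = 4, j = 5, giving x = w[0:4] = baab, y = w[4:5] = b, z = w[5:9] = aabc.
Check: |xy| = 5 ≤ 7 and |y| = 1 ≥ 1. Reading y takes M from D back to D, so every xyⁱz is accepted.
With |Q| = 7, pigeonhole forces a state repeat no later than step 7; the substring read between the first and second visits to that state can be pumped.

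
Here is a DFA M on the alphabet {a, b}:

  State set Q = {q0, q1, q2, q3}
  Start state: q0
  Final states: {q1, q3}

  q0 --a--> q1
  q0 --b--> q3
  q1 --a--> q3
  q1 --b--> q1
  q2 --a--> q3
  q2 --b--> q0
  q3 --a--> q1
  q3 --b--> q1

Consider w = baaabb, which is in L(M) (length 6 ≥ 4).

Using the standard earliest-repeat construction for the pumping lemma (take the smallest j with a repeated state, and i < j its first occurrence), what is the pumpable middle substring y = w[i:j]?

aa

Run of M on w = b a a a b b:
  step 0: q0  (start)
  step 1: q3  (read b: q0→q3)
  step 2: q1  (read a: q3→q1)
  step 3: q3  (read a: q1→q3)   ← first repeat (q3 seen earlier)
  step 4: q1  (read a: q3→q1)
  step 5: q1  (read b: q1→q1)
  step 6: q1  (read b: q1→q1)

So i = 1, j = 3, giving x = w[0:1] = b, y = w[1:3] = aa, z = w[3:6] = abb.
Check: |xy| = 3 ≤ 4 and |y| = 2 ≥ 1. Reading y takes M from q3 back to q3, so every xyⁱz is accepted.
Pumping length from the standard proof: p = 4 (the number of states). The repeated state found above gives |xy| = j ≤ 4 and |y| = j − i ≥ 1.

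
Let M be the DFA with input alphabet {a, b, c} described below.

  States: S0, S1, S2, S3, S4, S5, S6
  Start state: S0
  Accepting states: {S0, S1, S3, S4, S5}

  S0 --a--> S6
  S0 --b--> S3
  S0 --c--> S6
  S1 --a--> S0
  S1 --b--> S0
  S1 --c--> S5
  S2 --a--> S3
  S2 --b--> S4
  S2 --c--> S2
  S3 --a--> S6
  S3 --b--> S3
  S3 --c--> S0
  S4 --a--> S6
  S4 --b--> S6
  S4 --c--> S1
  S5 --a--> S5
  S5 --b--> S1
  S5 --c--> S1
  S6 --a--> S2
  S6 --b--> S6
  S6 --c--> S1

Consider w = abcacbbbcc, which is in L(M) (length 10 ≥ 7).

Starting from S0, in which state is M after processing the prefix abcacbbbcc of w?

S5

State sequence: S0 -a-> S6 -b-> S6 -c-> S1 -a-> S0 -c-> S6 -b-> S6 -b-> S6 -b-> S6 -c-> S1 -c-> S5

After reading 10 characters, M is in state S5.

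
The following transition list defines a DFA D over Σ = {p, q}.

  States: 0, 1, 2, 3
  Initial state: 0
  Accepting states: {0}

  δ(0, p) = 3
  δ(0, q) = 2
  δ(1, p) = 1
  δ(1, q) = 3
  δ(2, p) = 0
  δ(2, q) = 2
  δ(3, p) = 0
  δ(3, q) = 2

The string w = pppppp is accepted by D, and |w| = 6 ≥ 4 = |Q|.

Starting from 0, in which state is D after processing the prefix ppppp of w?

3

State sequence: 0 -p-> 3 -p-> 0 -p-> 3 -p-> 0 -p-> 3

After reading 5 characters, D is in state 3.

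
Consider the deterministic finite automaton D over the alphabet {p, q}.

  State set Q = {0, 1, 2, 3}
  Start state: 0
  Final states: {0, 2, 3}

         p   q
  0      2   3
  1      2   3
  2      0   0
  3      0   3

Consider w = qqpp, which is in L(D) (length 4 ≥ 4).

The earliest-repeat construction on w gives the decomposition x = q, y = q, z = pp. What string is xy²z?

qqqpp

xy^2z = q·q·q·pp = qqqpp.
Reading y = q takes D from 3 back to 3, so after x·y·y the machine is still in 3, and z then leads to the accepting state 2. Hence qqqpp ∈ L(D).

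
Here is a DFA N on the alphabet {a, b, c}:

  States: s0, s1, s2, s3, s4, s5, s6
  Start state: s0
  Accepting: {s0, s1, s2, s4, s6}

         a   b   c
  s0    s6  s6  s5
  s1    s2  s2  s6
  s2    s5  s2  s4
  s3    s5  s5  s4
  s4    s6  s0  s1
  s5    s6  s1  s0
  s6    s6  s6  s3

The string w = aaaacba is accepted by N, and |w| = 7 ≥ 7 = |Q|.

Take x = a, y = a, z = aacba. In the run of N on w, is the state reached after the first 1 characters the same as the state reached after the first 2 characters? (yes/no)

yes

Run of N on the first 2 characters of w = a a:
  step 0: s0  (start)
  step 1: s6  (read a: s0→s6)
  step 2: s6  (read a: s6→s6)

After x (step 1): s6. After xy (step 2): s6.
They match, so y = a drives N around a cycle from s6 back to itself; pumping y any number of times keeps N in s6 before reading z, and xyⁱz ∈ L(N) for every i ≥ 0.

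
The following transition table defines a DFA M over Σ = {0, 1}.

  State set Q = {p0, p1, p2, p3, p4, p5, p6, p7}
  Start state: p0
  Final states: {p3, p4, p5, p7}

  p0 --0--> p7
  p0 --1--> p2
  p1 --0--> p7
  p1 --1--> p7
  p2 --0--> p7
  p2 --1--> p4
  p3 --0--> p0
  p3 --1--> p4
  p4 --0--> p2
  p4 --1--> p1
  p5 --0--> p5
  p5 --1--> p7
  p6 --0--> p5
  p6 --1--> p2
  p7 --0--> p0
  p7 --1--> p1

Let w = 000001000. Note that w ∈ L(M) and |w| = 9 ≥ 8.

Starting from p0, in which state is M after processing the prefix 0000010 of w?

p7

Run of M on the first 7 characters of w = 0 0 0 0 0 1 0:
  step 0: p0  (start)
  step 1: p7  (read 0: p0→p7)
  step 2: p0  (read 0: p7→p0)
  step 3: p7  (read 0: p0→p7)
  step 4: p0  (read 0: p7→p0)
  step 5: p7  (read 0: p0→p7)
  step 6: p1  (read 1: p7→p1)
  step 7: p7  (read 0: p1→p7)

After reading 7 characters, M is in state p7.
(This kind of state-tracing is the core of the pumping-lemma construction: with 8 states, pigeonhole forces a repeat within the first 8 steps.)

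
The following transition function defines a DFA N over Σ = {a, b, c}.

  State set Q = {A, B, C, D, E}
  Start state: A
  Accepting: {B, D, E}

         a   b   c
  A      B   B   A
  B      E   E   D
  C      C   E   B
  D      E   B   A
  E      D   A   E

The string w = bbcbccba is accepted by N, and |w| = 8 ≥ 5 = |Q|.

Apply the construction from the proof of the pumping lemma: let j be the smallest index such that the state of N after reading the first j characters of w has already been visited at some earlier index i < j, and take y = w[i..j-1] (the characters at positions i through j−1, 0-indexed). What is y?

c

Run of N on w = b b c b c c b a:
  step 0: A  (start)
  step 1: B  (read b: A→B)
  step 2: E  (read b: B→E)
  step 3: E  (read c: E→E)   ← first repeat (E seen earlier)
  step 4: A  (read b: E→A)
  step 5: A  (read c: A→A)
  step 6: A  (read c: A→A)
  step 7: B  (read b: A→B)
  step 8: E  (read a: B→E)

So i = 2, j = 3, giving x = w[0:2] = bb, y = w[2:3] = c, z = w[3:8] = bccba.
Check: |xy| = 3 ≤ 5 and |y| = 1 ≥ 1. Reading y takes N from E back to E, so every xyⁱz is accepted.
With |Q| = 5, pigeonhole forces a state repeat no later than step 5; the substring read between the first and second visits to that state can be pumped.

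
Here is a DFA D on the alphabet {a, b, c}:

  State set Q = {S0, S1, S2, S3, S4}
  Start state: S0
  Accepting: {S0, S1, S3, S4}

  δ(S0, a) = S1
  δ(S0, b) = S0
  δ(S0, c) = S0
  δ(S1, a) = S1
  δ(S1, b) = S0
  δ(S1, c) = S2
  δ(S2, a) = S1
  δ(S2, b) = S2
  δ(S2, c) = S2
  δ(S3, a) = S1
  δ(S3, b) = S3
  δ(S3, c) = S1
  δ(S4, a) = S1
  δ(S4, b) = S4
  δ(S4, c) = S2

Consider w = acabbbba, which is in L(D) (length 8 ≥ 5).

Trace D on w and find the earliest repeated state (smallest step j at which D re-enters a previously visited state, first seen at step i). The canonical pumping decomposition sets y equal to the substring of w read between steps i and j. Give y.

Run of D on w = a c a b b b b a:
  step 0: S0  (start)
  step 1: S1  (read a: S0→S1)
  step 2: S2  (read c: S1→S2)
  step 3: S1  (read a: S2→S1)   ← first repeat (S1 seen earlier)
  step 4: S0  (read b: S1→S0)
  step 5: S0  (read b: S0→S0)
  step 6: S0  (read b: S0→S0)
  step 7: S0  (read b: S0→S0)
  step 8: S1  (read a: S0→S1)

So i = 1, j = 3, giving x = w[0:1] = a, y = w[1:3] = ca, z = w[3:8] = bbbba.
Check: |xy| = 3 ≤ 5 and |y| = 2 ≥ 1. Reading y takes D from S1 back to S1, so every xyⁱz is accepted.

ca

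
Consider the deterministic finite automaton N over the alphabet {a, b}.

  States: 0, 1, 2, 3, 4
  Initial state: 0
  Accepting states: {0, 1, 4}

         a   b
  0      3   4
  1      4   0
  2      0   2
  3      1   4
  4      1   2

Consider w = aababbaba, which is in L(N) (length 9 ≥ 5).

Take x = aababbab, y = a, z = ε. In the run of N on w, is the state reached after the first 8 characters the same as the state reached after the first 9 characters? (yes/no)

no

State sequence: 0 -a-> 3 -a-> 1 -b-> 0 -a-> 3 -b-> 4 -b-> 2 -a-> 0 -b-> 4 -a-> 1

After x (step 8): 4. After xy (step 9): 1.
They differ (4 ≠ 1), so y is not a cycle from the state after x; this split is not the one the pumping-lemma construction produces, and pumping y need not keep the string in L(N).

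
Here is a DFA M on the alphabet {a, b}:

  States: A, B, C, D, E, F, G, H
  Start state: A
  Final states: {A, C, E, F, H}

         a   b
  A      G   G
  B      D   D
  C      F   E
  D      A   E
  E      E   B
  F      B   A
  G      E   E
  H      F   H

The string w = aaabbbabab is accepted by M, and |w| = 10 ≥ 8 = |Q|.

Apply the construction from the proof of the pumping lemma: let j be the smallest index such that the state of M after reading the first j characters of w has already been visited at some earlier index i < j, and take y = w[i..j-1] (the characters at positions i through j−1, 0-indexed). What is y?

a

Run of M on w = a a a b b b a b a b:
  step 0: A  (start)
  step 1: G  (read a: A→G)
  step 2: E  (read a: G→E)
  step 3: E  (read a: E→E)   ← first repeat (E seen earlier)
  step 4: B  (read b: E→B)
  step 5: D  (read b: B→D)
  step 6: E  (read b: D→E)
  step 7: E  (read a: E→E)
  step 8: B  (read b: E→B)
  step 9: D  (read a: B→D)
  step 10: E  (read b: D→E)

So i = 2, j = 3, giving x = w[0:2] = aa, y = w[2:3] = a, z = w[3:10] = bbbabab.
Check: |xy| = 3 ≤ 8 and |y| = 1 ≥ 1. Reading y takes M from E back to E, so every xyⁱz is accepted.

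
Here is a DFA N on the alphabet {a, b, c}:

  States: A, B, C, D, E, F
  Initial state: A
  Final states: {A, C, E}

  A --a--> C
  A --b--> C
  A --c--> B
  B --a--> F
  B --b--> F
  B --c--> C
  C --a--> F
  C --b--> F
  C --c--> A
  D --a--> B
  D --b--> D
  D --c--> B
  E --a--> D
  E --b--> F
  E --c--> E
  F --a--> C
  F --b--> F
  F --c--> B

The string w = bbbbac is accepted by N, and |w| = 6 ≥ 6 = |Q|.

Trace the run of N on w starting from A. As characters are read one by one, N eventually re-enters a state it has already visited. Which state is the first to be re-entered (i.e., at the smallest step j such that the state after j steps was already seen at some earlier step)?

State sequence: A -b-> C -b-> F -b-> F -b-> F -a-> C -c-> A
First repeat at step 3: F was already visited.

The earliest repeat is at step j = 3: N is in F, which it already visited at step i = 2.
Pumping length from the standard proof: p = 6 (the number of states). The repeated state found above gives |xy| = j ≤ 6 and |y| = j − i ≥ 1.

F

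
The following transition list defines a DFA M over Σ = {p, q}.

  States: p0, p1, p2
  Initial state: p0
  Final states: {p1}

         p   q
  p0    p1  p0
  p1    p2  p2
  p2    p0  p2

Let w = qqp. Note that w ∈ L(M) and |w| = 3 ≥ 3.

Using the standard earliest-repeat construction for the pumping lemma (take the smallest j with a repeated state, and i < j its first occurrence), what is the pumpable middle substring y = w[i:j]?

q

State sequence: p0 -q-> p0 -q-> p0 -p-> p1
First repeat at step 1: p0 was already visited.

So i = 0, j = 1, giving x = w[0:0] = ε, y = w[0:1] = q, z = w[1:3] = qp.
Check: |xy| = 1 ≤ 3 and |y| = 1 ≥ 1. Reading y takes M from p0 back to p0, so every xyⁱz is accepted.
Since M has 3 states, any run of length ≥ 3 visits 3+1 states, so by pigeonhole some state repeats within the first 3 steps — that repeat gives the pumpable loop.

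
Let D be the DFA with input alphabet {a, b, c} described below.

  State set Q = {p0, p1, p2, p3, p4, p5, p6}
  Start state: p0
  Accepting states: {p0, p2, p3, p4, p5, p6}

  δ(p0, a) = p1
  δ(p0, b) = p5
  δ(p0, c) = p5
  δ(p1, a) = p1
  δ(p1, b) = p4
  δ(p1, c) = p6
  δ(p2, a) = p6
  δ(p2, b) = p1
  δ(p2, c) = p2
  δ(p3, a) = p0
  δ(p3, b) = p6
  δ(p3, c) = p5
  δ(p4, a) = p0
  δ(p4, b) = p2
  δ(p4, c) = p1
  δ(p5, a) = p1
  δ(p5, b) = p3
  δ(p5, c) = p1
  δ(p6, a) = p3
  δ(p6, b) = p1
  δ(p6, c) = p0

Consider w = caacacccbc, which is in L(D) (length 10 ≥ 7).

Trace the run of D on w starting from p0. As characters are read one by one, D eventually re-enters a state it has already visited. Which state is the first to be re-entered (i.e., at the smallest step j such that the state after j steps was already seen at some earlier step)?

Run of D on w = c a a c a c c c b c:
  step 0: p0  (start)
  step 1: p5  (read c: p0→p5)
  step 2: p1  (read a: p5→p1)
  step 3: p1  (read a: p1→p1)   ← first repeat (p1 seen earlier)
  step 4: p6  (read c: p1→p6)
  step 5: p3  (read a: p6→p3)
  step 6: p5  (read c: p3→p5)
  step 7: p1  (read c: p5→p1)
  step 8: p6  (read c: p1→p6)
  step 9: p1  (read b: p6→p1)
  step 10: p6  (read c: p1→p6)

The earliest repeat is at step j = 3: D is in p1, which it already visited at step i = 2.
Since D has 7 states, any run of length ≥ 7 visits 7+1 states, so by pigeonhole some state repeats within the first 7 steps — that repeat gives the pumpable loop.

p1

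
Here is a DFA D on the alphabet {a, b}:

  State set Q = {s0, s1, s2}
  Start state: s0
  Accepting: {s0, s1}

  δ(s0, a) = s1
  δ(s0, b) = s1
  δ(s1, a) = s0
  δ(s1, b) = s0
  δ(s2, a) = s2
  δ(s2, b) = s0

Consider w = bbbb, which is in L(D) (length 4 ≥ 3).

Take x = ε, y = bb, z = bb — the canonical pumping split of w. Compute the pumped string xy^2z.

bbbbbb

xy^2z = ε·bb·bb·bb = bbbbbb.
Reading y = bb takes D from s0 back to s0, so after x·y·y the machine is still in s0, and z then leads to the accepting state s0. Hence bbbbbb ∈ L(D).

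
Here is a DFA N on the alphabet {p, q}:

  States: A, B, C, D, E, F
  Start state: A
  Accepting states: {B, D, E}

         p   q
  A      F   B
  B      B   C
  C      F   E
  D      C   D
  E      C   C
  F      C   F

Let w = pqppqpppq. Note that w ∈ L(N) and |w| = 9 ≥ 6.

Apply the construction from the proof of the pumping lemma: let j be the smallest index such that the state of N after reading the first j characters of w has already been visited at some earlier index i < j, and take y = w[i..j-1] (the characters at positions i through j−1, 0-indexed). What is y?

q

State sequence: A -p-> F -q-> F -p-> C -p-> F -q-> F -p-> C -p-> F -p-> C -q-> E
First repeat at step 2: F was already visited.

So i = 1, j = 2, giving x = w[0:1] = p, y = w[1:2] = q, z = w[2:9] = ppqpppq.
Check: |xy| = 2 ≤ 6 and |y| = 1 ≥ 1. Reading y takes N from F back to F, so every xyⁱz is accepted.
Pumping length from the standard proof: p = 6 (the number of states). The repeated state found above gives |xy| = j ≤ 6 and |y| = j − i ≥ 1.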